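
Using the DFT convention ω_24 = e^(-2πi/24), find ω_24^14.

ω_24^14 = e^(-2πi·14/24)
= cos(-2π·14/24) + i·sin(-2π·14/24)
= cos(-28π/24) + i·sin(-28π/24)

ω_24^14 = cos(-28π/24) + i·sin(-28π/24) = -0.8660+0.5000i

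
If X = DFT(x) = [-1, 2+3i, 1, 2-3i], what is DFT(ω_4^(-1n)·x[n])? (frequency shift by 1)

Modulation property: DFT(ω_4^(-1n)·x[n]) = X[(k-1) mod 4], so circularly shift X by 1 positions.

X[k-1] = [2-3i, -1, 2+3i, 1]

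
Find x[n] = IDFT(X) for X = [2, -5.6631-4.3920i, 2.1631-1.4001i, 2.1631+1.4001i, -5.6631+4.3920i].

x[n] = (1/5) Σ(k=0 to 4) X[k] · e^(2πikn/5)

Computing each x[n]:
x[0] = -1
x[1] = 1
x[2] = 3
x[3] = 2
x[4] = -3

x = [-1, 1, 3, 2, -3]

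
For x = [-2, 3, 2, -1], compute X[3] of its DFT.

X[3] = Σ(n=0 to 3) x[n] · ω_4^(3n) where ω_4 = e^(-2πi/4)
= (-2)·ω_4^0 + (3)·ω_4^3 + (2)·ω_4^6 + (-1)·ω_4^9

X[3] = -4+4i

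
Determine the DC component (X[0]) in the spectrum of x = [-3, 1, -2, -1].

X[0] = Σ(n=0 to 3) x[n] · ω_4^0 = Σ x[n]
= (-3) + (1) + (-2) + (-1)

X[0] = -5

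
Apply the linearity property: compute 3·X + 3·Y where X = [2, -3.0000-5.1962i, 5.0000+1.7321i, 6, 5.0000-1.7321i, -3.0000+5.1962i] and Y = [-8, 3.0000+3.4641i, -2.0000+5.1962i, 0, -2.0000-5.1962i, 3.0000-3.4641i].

By linearity: DFT(3x + 3y) = 3·DFT(x) + 3·DFT(y)
= 3·[2, -3.0000-5.1962i, 5.0000+1.7321i, 6, 5.0000-1.7321i, -3.0000+5.1962i] + 3·[-8, 3.0000+3.4641i, -2.0000+5.1962i, 0, -2.0000-5.1962i, 3.0000-3.4641i]

Computing element-wise:
Z[0] = 3·(2) + 3·(-8) = -18
Z[1] = 3·(-3.0000-5.1962i) + 3·(3.0000+3.4641i) = -5.1963i
Z[2] = 3·(5.0000+1.7321i) + 3·(-2.0000+5.1962i) = 9.0000+20.7849i
Z[3] = 3·(6) + 3·(0) = 18
Z[4] = 3·(5.0000-1.7321i) + 3·(-2.0000-5.1962i) = 9.0000-20.7849i
Z[5] = 3·(-3.0000+5.1962i) + 3·(3.0000-3.4641i) = 5.1963i

DFT(3x + 3y) = 3·X + 3·Y = [-18, -5.1963i, 9.0000+20.7849i, 18, 9.0000-20.7849i, 5.1963i]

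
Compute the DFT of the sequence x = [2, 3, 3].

X[k] = Σ(n=0 to 2) x[n] · ω_3^(nk)
where ω_3 = e^(-2πi/3)

Computing each X[k]:
X[0] = 8
X[1] = -1
X[2] = -1

X = [8, -1, -1]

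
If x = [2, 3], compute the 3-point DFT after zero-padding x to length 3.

Original 2-point DFT: [5, -1]
Zero-padded 3-point DFT provides frequency interpolation.

DFT_3([x, 0, ...]) = [5, 0.5000-2.5981i, 0.5000+2.5981i]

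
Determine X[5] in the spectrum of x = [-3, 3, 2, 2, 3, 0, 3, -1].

X[5] = Σ(n=0 to 7) x[n] · ω_8^(5n) where ω_8 = e^(-2πi/8)
= (-3)·ω_8^0 + (3)·ω_8^5 + (2)·ω_8^10 + (2)·ω_8^15 + (3)·ω_8^20 + (0)·ω_8^25 + (3)·ω_8^30 + (-1)·ω_8^35

X[5] = -6.0000+5.2426i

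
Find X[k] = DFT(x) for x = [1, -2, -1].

X[k] = Σ(n=0 to 2) x[n] · ω_3^(nk)
where ω_3 = e^(-2πi/3)

Computing each X[k]:
X[0] = -2
X[1] = 2.5000+0.8660i
X[2] = 2.5000-0.8660i

X = [-2, 2.5000+0.8660i, 2.5000-0.8660i]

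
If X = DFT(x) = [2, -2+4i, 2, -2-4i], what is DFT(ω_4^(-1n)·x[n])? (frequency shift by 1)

Modulation property: DFT(ω_4^(-1n)·x[n]) = X[(k-1) mod 4], so circularly shift X by 1 positions.

X[k-1] = [-2-4i, 2, -2+4i, 2]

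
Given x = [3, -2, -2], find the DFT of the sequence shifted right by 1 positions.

Time shift by 1: X_shifted[k] = ω_3^(1k) · X[k]
Shifted x = [-2, 3, -2]

DFT(x[n-1]) = [-1, -2.5000-4.3301i, -2.5000+4.3301i]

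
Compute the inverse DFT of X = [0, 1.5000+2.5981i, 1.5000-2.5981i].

x[n] = (1/3) Σ(k=0 to 2) X[k] · e^(2πikn/3)

Computing each x[n]:
x[0] = 1
x[1] = -2
x[2] = 1

x = [1, -2, 1]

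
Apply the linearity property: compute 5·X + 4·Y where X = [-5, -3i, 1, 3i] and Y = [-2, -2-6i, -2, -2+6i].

By linearity: DFT(5x + 4y) = 5·DFT(x) + 4·DFT(y)
= 5·[-5, -3i, 1, 3i] + 4·[-2, -2-6i, -2, -2+6i]

Computing element-wise:
Z[0] = 5·(-5) + 4·(-2) = -33
Z[1] = 5·(-3i) + 4·(-2-6i) = -8-39i
Z[2] = 5·(1) + 4·(-2) = -3
Z[3] = 5·(3i) + 4·(-2+6i) = -8+39i

DFT(5x + 4y) = 5·X + 4·Y = [-33, -8-39i, -3, -8+39i]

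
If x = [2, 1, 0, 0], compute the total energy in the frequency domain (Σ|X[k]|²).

Parseval: Σ|x[n]|² = (1/N)Σ|X[k]|², so Σ|X[k]|² = N·Σ|x[n]|² = 4·5.0000

Σ|X[k]|² = N·Σ|x[n]|² = 4·5.0000 = 20.0000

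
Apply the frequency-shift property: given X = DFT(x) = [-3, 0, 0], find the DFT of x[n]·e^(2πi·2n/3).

Modulation property: DFT(ω_3^(-2n)·x[n]) = X[(k-2) mod 3], so circularly shift X by 2 positions.

X[k-2] = [0, 0, -3]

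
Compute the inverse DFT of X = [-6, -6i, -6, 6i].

x[n] = (1/4) Σ(k=0 to 3) X[k] · e^(2πikn/4)

Computing each x[n]:
x[0] = -3
x[1] = 3
x[2] = -3
x[3] = -3

x = [-3, 3, -3, -3]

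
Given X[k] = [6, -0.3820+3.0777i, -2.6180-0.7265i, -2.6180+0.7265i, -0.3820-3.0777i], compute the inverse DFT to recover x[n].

x[n] = (1/5) Σ(k=0 to 4) X[k] · e^(2πikn/5)

Computing each x[n]:
x[0] = 0
x[1] = 1
x[2] = 0
x[3] = 2
x[4] = 3

x = [0, 1, 0, 2, 3]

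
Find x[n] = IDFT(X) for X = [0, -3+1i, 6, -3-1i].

x[n] = (1/4) Σ(k=0 to 3) X[k] · e^(2πikn/4)

Computing each x[n]:
x[0] = 0
x[1] = -2
x[2] = 3
x[3] = -1

x = [0, -2, 3, -1]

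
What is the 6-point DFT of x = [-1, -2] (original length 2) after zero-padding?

Original 2-point DFT: [-3, 1]
Zero-padded 6-point DFT provides frequency interpolation.

DFT_6([x, 0, ...]) = [-3, -2.0000+1.7321i, 1.7321i, 1, -1.7321i, -2.0000-1.7321i]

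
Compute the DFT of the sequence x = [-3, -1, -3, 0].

X[k] = Σ(n=0 to 3) x[n] · ω_4^(nk)
where ω_4 = e^(-2πi/4)

Computing each X[k]:
X[0] = -7
X[1] = 1i
X[2] = -5
X[3] = -1i

X = [-7, 1i, -5, -1i]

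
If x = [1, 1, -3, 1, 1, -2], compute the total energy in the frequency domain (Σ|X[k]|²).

Parseval: Σ|x[n]|² = (1/N)Σ|X[k]|², so Σ|X[k]|² = N·Σ|x[n]|² = 6·17.0000

Σ|X[k]|² = N·Σ|x[n]|² = 6·17.0000 = 102.0000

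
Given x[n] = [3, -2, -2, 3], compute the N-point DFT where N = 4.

X[k] = Σ(n=0 to 3) x[n] · ω_4^(nk)
where ω_4 = e^(-2πi/4)

Computing each X[k]:
X[0] = 2
X[1] = 5+5i
X[2] = 0
X[3] = 5-5i

X = [2, 5+5i, 0, 5-5i]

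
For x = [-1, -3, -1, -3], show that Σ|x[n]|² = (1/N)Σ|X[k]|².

Time domain:
Σ|x[n]|² = |-1|² + |-3|² + |-1|² + |-3|² = 20.0000

Frequency domain:
(1/4)Σ|X[k]|² = (1/4)(|-8|² + |0|² + |4|² + |0|²) = (1/4)·80.0000 = 20.0000

Both sides agree, confirming Parseval's theorem.

Σ|x[n]|² = (1/N)Σ|X[k]|² = 20.0000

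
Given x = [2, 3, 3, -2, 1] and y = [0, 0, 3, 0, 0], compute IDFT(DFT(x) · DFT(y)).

(x ⊛ y)[n] = Σ(m=0 to 4) x[m] · y[(n-m) mod 5]

Computing each output sample:
(x ⊛ y)[0] = -6
(x ⊛ y)[1] = 3
(x ⊛ y)[2] = 6
(x ⊛ y)[3] = 9
(x ⊛ y)[4] = 9

x ⊛ y = [-6, 3, 6, 9, 9]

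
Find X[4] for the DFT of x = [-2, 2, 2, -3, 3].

X[4] = Σ(n=0 to 4) x[n] · ω_5^(4n) where ω_5 = e^(-2πi/5)
= (-2)·ω_5^0 + (2)·ω_5^4 + (2)·ω_5^8 + (-3)·ω_5^12 + (3)·ω_5^16

X[4] = 0.3541+1.9879i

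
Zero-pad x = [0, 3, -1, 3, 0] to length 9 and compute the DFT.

Original 5-point DFT: [5, -0.6910-0.5020i, -1.8090-5.5676i, -1.8090+5.5676i, -0.6910+0.5020i]
Zero-padded 9-point DFT provides frequency interpolation.

DFT_9([x, 0, ...]) = [5, 0.6245-3.5416i, -0.0394-0.0143i, 2.0000-3.4641i, -5.0851-4.2669i, -5.0851+4.2669i, 2.0000+3.4641i, -0.0394+0.0143i, 0.6245+3.5416i]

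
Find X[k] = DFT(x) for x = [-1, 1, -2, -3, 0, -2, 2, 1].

X[k] = Σ(n=0 to 7) x[n] · ω_8^(nk)
where ω_8 = e^(-2πi/8)

Computing each X[k]:
X[0] = -4
X[1] = 3.9497+4.7071i
X[2] = -1-1i
X[3] = -5.9497-3.2929i
X[4] = 2
X[5] = -5.9497+3.2929i
X[6] = -1+1i
X[7] = 3.9497-4.7071i

X = [-4, 3.9497+4.7071i, -1-1i, -5.9497-3.2929i, 2, -5.9497+3.2929i, -1+1i, 3.9497-4.7071i]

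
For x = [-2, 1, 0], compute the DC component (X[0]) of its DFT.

X[0] = Σ(n=0 to 2) x[n] · ω_3^0 = Σ x[n]
= (-2) + (1) + (0)

X[0] = -1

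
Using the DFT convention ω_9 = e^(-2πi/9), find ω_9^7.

ω_9^7 = e^(-2πi·7/9)
= cos(-2π·7/9) + i·sin(-2π·7/9)
= cos(-14π/9) + i·sin(-14π/9)

ω_9^7 = cos(-14π/9) + i·sin(-14π/9) = 0.1736+0.9848i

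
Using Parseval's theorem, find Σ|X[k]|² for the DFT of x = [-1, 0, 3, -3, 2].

Parseval: Σ|x[n]|² = (1/N)Σ|X[k]|², so Σ|X[k]|² = N·Σ|x[n]|² = 5·23.0000

Σ|X[k]|² = N·Σ|x[n]|² = 5·23.0000 = 115.0000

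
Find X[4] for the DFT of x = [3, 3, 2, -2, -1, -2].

X[4] = Σ(n=0 to 5) x[n] · ω_6^(4n) where ω_6 = e^(-2πi/6)
= (3)·ω_6^0 + (3)·ω_6^4 + (2)·ω_6^8 + (-2)·ω_6^12 + (-1)·ω_6^16 + (-2)·ω_6^20

X[4] = 1.7321i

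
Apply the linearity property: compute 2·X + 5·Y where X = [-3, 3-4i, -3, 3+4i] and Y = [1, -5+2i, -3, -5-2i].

By linearity: DFT(2x + 5y) = 2·DFT(x) + 5·DFT(y)
= 2·[-3, 3-4i, -3, 3+4i] + 5·[1, -5+2i, -3, -5-2i]

Computing element-wise:
Z[0] = 2·(-3) + 5·(1) = -1
Z[1] = 2·(3-4i) + 5·(-5+2i) = -19+2i
Z[2] = 2·(-3) + 5·(-3) = -21
Z[3] = 2·(3+4i) + 5·(-5-2i) = -19-2i

DFT(2x + 5y) = 2·X + 5·Y = [-1, -19+2i, -21, -19-2i]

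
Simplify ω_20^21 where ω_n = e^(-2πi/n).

Since ω_20^20 = 1, powers reduce modulo 20.
21 mod 20 = 1
So ω_20^21 = ω_20^1 = e^(-2πi·1/20)

ω_20^21 = ω_20^1 = 0.9511-0.3090i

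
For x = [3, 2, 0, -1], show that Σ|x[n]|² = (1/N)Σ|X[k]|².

Time domain:
Σ|x[n]|² = |3|² + |2|² + |0|² + |-1|² = 14.0000

Frequency domain:
(1/4)Σ|X[k]|² = (1/4)(|4|² + |3-3i|² + |2|² + |3+3i|²) = (1/4)·56.0000 = 14.0000

Both sides agree, confirming Parseval's theorem.

Σ|x[n]|² = (1/N)Σ|X[k]|² = 14.0000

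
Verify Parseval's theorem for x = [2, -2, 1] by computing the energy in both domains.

Time domain:
Σ|x[n]|² = |2|² + |-2|² + |1|² = 9.0000

Frequency domain:
(1/3)Σ|X[k]|² = (1/3)(|1|² + |2.5000+2.5981i|² + |2.5000-2.5981i|²) = (1/3)·27.0000 = 9.0000

Both sides agree, confirming Parseval's theorem.

Σ|x[n]|² = (1/N)Σ|X[k]|² = 9.0000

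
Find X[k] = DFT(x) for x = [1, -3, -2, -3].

X[k] = Σ(n=0 to 3) x[n] · ω_4^(nk)
where ω_4 = e^(-2πi/4)

Computing each X[k]:
X[0] = -7
X[1] = 3
X[2] = 5
X[3] = 3

X = [-7, 3, 5, 3]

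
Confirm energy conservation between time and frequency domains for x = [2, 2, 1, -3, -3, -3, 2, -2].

Time domain:
Σ|x[n]|² = |2|² + |2|² + |1|² + |-3|² + |-3|² + |-3|² + |2|² + |-2|² = 44.0000

Frequency domain:
(1/8)Σ|X[k]|² = (1/8)(|-4|² + |9.2426-1.8284i|² + |-4-4i|² + |0.7574-3.8284i|² + |8|² + |0.7574+3.8284i|² + |-4+4i|² + |9.2426+1.8284i|²) = (1/8)·352.0000 = 44.0000

Both sides agree, confirming Parseval's theorem.

Σ|x[n]|² = (1/N)Σ|X[k]|² = 44.0000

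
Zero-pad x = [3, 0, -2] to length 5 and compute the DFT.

Original 3-point DFT: [1, 4.0000-1.7321i, 4.0000+1.7321i]
Zero-padded 5-point DFT provides frequency interpolation.

DFT_5([x, 0, ...]) = [1, 4.6180+1.1756i, 2.3820-1.9021i, 2.3820+1.9021i, 4.6180-1.1756i]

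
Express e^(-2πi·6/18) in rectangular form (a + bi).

ω_18^6 = e^(-2πi·6/18)
= cos(-2π·6/18) + i·sin(-2π·6/18)
= cos(-12π/18) + i·sin(-12π/18)

ω_18^6 = cos(-12π/18) + i·sin(-12π/18) = -0.5000-0.8660i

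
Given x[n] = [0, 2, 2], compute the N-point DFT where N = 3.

X[k] = Σ(n=0 to 2) x[n] · ω_3^(nk)
where ω_3 = e^(-2πi/3)

Computing each X[k]:
X[0] = 4
X[1] = -2
X[2] = -2

X = [4, -2, -2]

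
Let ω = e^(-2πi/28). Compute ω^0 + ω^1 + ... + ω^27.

Sum of all nth roots of unity equals 0 for n > 1 (geometric series with r ≠ 1).

0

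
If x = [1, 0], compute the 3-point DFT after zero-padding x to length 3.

Original 2-point DFT: [1, 1]
Zero-padded 3-point DFT provides frequency interpolation.

DFT_3([x, 0, ...]) = [1, 1, 1]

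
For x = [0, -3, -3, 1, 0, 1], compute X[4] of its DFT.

X[4] = Σ(n=0 to 5) x[n] · ω_6^(4n) where ω_6 = e^(-2πi/6)
= (0)·ω_6^0 + (-3)·ω_6^4 + (-3)·ω_6^8 + (1)·ω_6^12 + (0)·ω_6^16 + (1)·ω_6^20

X[4] = 3.5000-0.8660i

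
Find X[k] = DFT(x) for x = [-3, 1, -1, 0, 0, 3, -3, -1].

X[k] = Σ(n=0 to 7) x[n] · ω_8^(nk)
where ω_8 = e^(-2πi/8)

Computing each X[k]:
X[0] = -4
X[1] = -5.1213-1.2929i
X[2] = 1-5i
X[3] = -0.8787+2.7071i
X[4] = -10
X[5] = -0.8787-2.7071i
X[6] = 1+5i
X[7] = -5.1213+1.2929i

X = [-4, -5.1213-1.2929i, 1-5i, -0.8787+2.7071i, -10, -0.8787-2.7071i, 1+5i, -5.1213+1.2929i]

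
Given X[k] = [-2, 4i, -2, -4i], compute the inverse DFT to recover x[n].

x[n] = (1/4) Σ(k=0 to 3) X[k] · e^(2πikn/4)

Computing each x[n]:
x[0] = -1
x[1] = -2
x[2] = -1
x[3] = 2

x = [-1, -2, -1, 2]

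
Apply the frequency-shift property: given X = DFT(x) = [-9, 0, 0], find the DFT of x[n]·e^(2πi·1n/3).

Modulation property: DFT(ω_3^(-1n)·x[n]) = X[(k-1) mod 3], so circularly shift X by 1 positions.

X[k-1] = [0, -9, 0]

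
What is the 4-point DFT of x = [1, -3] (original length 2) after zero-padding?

Original 2-point DFT: [-2, 4]
Zero-padded 4-point DFT provides frequency interpolation.

DFT_4([x, 0, ...]) = [-2, 1+3i, 4, 1-3i]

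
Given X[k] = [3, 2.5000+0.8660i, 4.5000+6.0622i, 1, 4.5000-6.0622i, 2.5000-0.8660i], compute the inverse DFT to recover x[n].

x[n] = (1/6) Σ(k=0 to 5) X[k] · e^(2πikn/6)

Computing each x[n]:
x[0] = 3
x[1] = -2
x[2] = 1
x[3] = 1
x[4] = -2
x[5] = 2

x = [3, -2, 1, 1, -2, 2]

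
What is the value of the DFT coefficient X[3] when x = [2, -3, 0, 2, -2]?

X[3] = Σ(n=0 to 4) x[n] · ω_5^(3n) where ω_5 = e^(-2πi/5)
= (2)·ω_5^0 + (-3)·ω_5^3 + (0)·ω_5^6 + (2)·ω_5^9 + (-2)·ω_5^12

X[3] = 6.6631+1.3143i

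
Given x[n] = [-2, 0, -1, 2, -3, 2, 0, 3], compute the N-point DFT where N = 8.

X[k] = Σ(n=0 to 7) x[n] · ω_8^(nk)
where ω_8 = e^(-2πi/8)

Computing each X[k]:
X[0] = 1
X[1] = 0.2929+3.1213i
X[2] = -4+3i
X[3] = 1.7071+1.1213i
X[4] = -13
X[5] = 1.7071-1.1213i
X[6] = -4-3i
X[7] = 0.2929-3.1213i

X = [1, 0.2929+3.1213i, -4+3i, 1.7071+1.1213i, -13, 1.7071-1.1213i, -4-3i, 0.2929-3.1213i]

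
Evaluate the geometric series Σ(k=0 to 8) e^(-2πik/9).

Sum of all nth roots of unity equals 0 for n > 1 (geometric series with r ≠ 1).

0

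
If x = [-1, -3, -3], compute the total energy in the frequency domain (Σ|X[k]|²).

Parseval: Σ|x[n]|² = (1/N)Σ|X[k]|², so Σ|X[k]|² = N·Σ|x[n]|² = 3·19.0000

Σ|X[k]|² = N·Σ|x[n]|² = 3·19.0000 = 57.0000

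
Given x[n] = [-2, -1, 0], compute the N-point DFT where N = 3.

X[k] = Σ(n=0 to 2) x[n] · ω_3^(nk)
where ω_3 = e^(-2πi/3)

Computing each X[k]:
X[0] = -3
X[1] = -1.5000+0.8660i
X[2] = -1.5000-0.8660i

X = [-3, -1.5000+0.8660i, -1.5000-0.8660i]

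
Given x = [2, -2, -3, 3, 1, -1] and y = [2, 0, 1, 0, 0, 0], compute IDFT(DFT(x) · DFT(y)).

(x ⊛ y)[n] = Σ(m=0 to 5) x[m] · y[(n-m) mod 6]

Computing each output sample:
(x ⊛ y)[0] = 5
(x ⊛ y)[1] = -5
(x ⊛ y)[2] = -4
(x ⊛ y)[3] = 4
(x ⊛ y)[4] = -1
(x ⊛ y)[5] = 1

x ⊛ y = [5, -5, -4, 4, -1, 1]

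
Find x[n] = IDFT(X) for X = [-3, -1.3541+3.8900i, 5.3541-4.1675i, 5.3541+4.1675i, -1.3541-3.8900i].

x[n] = (1/5) Σ(k=0 to 4) X[k] · e^(2πikn/5)

Computing each x[n]:
x[0] = 1
x[1] = -3
x[2] = -2
x[3] = 3
x[4] = -2

x = [1, -3, -2, 3, -2]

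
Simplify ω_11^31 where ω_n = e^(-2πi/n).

Since ω_11^11 = 1, powers reduce modulo 11.
31 mod 11 = 9
So ω_11^31 = ω_11^9 = e^(-2πi·9/11)

ω_11^31 = ω_11^9 = 0.4154+0.9096i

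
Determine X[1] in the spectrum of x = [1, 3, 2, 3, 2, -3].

X[1] = Σ(n=0 to 5) x[n] · ω_6^(1n) where ω_6 = e^(-2πi/6)
= (1)·ω_6^0 + (3)·ω_6^1 + (2)·ω_6^2 + (3)·ω_6^3 + (2)·ω_6^4 + (-3)·ω_6^5

X[1] = -4.0000-5.1962i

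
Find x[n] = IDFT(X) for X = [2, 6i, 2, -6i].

x[n] = (1/4) Σ(k=0 to 3) X[k] · e^(2πikn/4)

Computing each x[n]:
x[0] = 1
x[1] = -3
x[2] = 1
x[3] = 3

x = [1, -3, 1, 3]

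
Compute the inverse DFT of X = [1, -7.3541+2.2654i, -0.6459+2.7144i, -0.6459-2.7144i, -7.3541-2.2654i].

x[n] = (1/5) Σ(k=0 to 4) X[k] · e^(2πikn/5)

Computing each x[n]:
x[0] = -3
x[1] = -2
x[2] = 3
x[3] = 2
x[4] = 1

x = [-3, -2, 3, 2, 1]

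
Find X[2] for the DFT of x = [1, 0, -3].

X[2] = Σ(n=0 to 2) x[n] · ω_3^(2n) where ω_3 = e^(-2πi/3)
= (1)·ω_3^0 + (0)·ω_3^2 + (-3)·ω_3^4

X[2] = 2.5000+2.5981i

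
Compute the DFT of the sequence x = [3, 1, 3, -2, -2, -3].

X[k] = Σ(n=0 to 5) x[n] · ω_6^(nk)
where ω_6 = e^(-2πi/6)

Computing each X[k]:
X[0] = 0
X[1] = 3.5000-7.7942i
X[2] = 1.5000+0.8660i
X[3] = 8
X[4] = 1.5000-0.8660i
X[5] = 3.5000+7.7942i

X = [0, 3.5000-7.7942i, 1.5000+0.8660i, 8, 1.5000-0.8660i, 3.5000+7.7942i]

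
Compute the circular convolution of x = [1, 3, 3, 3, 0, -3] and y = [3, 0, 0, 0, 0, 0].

(x ⊛ y)[n] = Σ(m=0 to 5) x[m] · y[(n-m) mod 6]

Computing each output sample:
(x ⊛ y)[0] = 3
(x ⊛ y)[1] = 9
(x ⊛ y)[2] = 9
(x ⊛ y)[3] = 9
(x ⊛ y)[4] = 0
(x ⊛ y)[5] = -9

x ⊛ y = [3, 9, 9, 9, 0, -9]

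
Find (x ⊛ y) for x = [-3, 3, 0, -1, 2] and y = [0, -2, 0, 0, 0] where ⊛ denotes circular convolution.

(x ⊛ y)[n] = Σ(m=0 to 4) x[m] · y[(n-m) mod 5]

Computing each output sample:
(x ⊛ y)[0] = -4
(x ⊛ y)[1] = 6
(x ⊛ y)[2] = -6
(x ⊛ y)[3] = 0
(x ⊛ y)[4] = 2

x ⊛ y = [-4, 6, -6, 0, 2]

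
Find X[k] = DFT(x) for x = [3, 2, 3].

X[k] = Σ(n=0 to 2) x[n] · ω_3^(nk)
where ω_3 = e^(-2πi/3)

Computing each X[k]:
X[0] = 8
X[1] = 0.5000+0.8660i
X[2] = 0.5000-0.8660i

X = [8, 0.5000+0.8660i, 0.5000-0.8660i]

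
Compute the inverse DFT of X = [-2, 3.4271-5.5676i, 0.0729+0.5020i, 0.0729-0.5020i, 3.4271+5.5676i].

x[n] = (1/5) Σ(k=0 to 4) X[k] · e^(2πikn/5)

Computing each x[n]:
x[0] = 1
x[1] = 2
x[2] = 0
x[3] = -3
x[4] = -2

x = [1, 2, 0, -3, -2]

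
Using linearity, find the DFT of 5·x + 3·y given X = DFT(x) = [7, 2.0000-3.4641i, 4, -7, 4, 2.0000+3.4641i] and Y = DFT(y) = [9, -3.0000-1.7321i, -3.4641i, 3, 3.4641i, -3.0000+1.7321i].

By linearity: DFT(5x + 3y) = 5·DFT(x) + 3·DFT(y)
= 5·[7, 2.0000-3.4641i, 4, -7, 4, 2.0000+3.4641i] + 3·[9, -3.0000-1.7321i, -3.4641i, 3, 3.4641i, -3.0000+1.7321i]

Computing element-wise:
Z[0] = 5·(7) + 3·(9) = 62
Z[1] = 5·(2.0000-3.4641i) + 3·(-3.0000-1.7321i) = 1.0000-22.5168i
Z[2] = 5·(4) + 3·(-3.4641i) = 20.0000-10.3923i
Z[3] = 5·(-7) + 3·(3) = -26
Z[4] = 5·(4) + 3·(3.4641i) = 20.0000+10.3923i
Z[5] = 5·(2.0000+3.4641i) + 3·(-3.0000+1.7321i) = 1.0000+22.5168i

DFT(5x + 3y) = 5·X + 3·Y = [62, 1.0000-22.5168i, 20.0000-10.3923i, -26, 20.0000+10.3923i, 1.0000+22.5168i]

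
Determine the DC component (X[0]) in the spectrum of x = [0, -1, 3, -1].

X[0] = Σ(n=0 to 3) x[n] · ω_4^0 = Σ x[n]
= (0) + (-1) + (3) + (-1)

X[0] = 1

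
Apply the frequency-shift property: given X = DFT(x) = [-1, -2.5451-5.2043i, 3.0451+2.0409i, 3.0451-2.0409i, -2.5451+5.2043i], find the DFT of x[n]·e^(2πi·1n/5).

Modulation property: DFT(ω_5^(-1n)·x[n]) = X[(k-1) mod 5], so circularly shift X by 1 positions.

X[k-1] = [-2.5451+5.2043i, -1, -2.5451-5.2043i, 3.0451+2.0409i, 3.0451-2.0409i]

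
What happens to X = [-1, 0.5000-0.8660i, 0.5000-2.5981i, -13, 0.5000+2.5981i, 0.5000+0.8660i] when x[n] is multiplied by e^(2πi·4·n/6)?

Modulation property: DFT(ω_6^(-4n)·x[n]) = X[(k-4) mod 6], so circularly shift X by 4 positions.

X[k-4] = [0.5000-2.5981i, -13, 0.5000+2.5981i, 0.5000+0.8660i, -1, 0.5000-0.8660i]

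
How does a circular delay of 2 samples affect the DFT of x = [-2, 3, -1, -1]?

Time shift by 2: X_shifted[k] = ω_4^(2k) · X[k]
Shifted x = [-1, -1, -2, 3]

DFT(x[n-2]) = [-1, 1+4i, -5, 1-4i]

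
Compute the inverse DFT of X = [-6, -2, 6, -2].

x[n] = (1/4) Σ(k=0 to 3) X[k] · e^(2πikn/4)

Computing each x[n]:
x[0] = -1
x[1] = -3
x[2] = 1
x[3] = -3

x = [-1, -3, 1, -3]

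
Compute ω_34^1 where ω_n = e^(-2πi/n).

ω_34^1 = e^(-2πi·1/34)
= cos(-2π·1/34) + i·sin(-2π·1/34)
= cos(-2π/34) + i·sin(-2π/34)

ω_34^1 = cos(-2π/34) + i·sin(-2π/34) = 0.9830-0.1837i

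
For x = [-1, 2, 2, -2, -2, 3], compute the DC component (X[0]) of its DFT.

X[0] = Σ(n=0 to 5) x[n] · ω_6^0 = Σ x[n]
= (-1) + (2) + (2) + (-2) + (-2) + (3)

X[0] = 2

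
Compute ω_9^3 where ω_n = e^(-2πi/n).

ω_9^3 = e^(-2πi·3/9)
= cos(-2π·3/9) + i·sin(-2π·3/9)
= cos(-6π/9) + i·sin(-6π/9)

ω_9^3 = cos(-6π/9) + i·sin(-6π/9) = -0.5000-0.8660i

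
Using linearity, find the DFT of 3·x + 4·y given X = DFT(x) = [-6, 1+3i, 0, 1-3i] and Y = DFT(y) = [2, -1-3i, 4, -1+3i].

By linearity: DFT(3x + 4y) = 3·DFT(x) + 4·DFT(y)
= 3·[-6, 1+3i, 0, 1-3i] + 4·[2, -1-3i, 4, -1+3i]

Computing element-wise:
Z[0] = 3·(-6) + 4·(2) = -10
Z[1] = 3·(1+3i) + 4·(-1-3i) = -1-3i
Z[2] = 3·(0) + 4·(4) = 16
Z[3] = 3·(1-3i) + 4·(-1+3i) = -1+3i

DFT(3x + 4y) = 3·X + 4·Y = [-10, -1-3i, 16, -1+3i]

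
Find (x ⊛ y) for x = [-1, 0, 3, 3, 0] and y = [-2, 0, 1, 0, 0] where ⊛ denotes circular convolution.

(x ⊛ y)[n] = Σ(m=0 to 4) x[m] · y[(n-m) mod 5]

Computing each output sample:
(x ⊛ y)[0] = 5
(x ⊛ y)[1] = 0
(x ⊛ y)[2] = -7
(x ⊛ y)[3] = -6
(x ⊛ y)[4] = 3

x ⊛ y = [5, 0, -7, -6, 3]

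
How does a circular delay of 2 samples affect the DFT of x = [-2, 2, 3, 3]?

Time shift by 2: X_shifted[k] = ω_4^(2k) · X[k]
Shifted x = [3, 3, -2, 2]

DFT(x[n-2]) = [6, 5-1i, -4, 5+1i]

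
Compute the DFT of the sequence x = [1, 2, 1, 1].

X[k] = Σ(n=0 to 3) x[n] · ω_4^(nk)
where ω_4 = e^(-2πi/4)

Computing each X[k]:
X[0] = 5
X[1] = -1i
X[2] = -1
X[3] = 1i

X = [5, -1i, -1, 1i]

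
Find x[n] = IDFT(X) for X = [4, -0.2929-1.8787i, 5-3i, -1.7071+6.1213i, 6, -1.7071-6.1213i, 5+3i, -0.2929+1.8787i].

x[n] = (1/8) Σ(k=0 to 7) X[k] · e^(2πikn/8)

Computing each x[n]:
x[0] = 2
x[1] = 0
x[2] = 2
x[3] = -2
x[4] = 3
x[5] = 1
x[6] = -2
x[7] = 0

x = [2, 0, 2, -2, 3, 1, -2, 0]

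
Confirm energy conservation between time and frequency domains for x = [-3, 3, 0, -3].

Time domain:
Σ|x[n]|² = |-3|² + |3|² + |0|² + |-3|² = 27.0000

Frequency domain:
(1/4)Σ|X[k]|² = (1/4)(|-3|² + |-3-6i|² + |-3|² + |-3+6i|²) = (1/4)·108.0000 = 27.0000

Both sides agree, confirming Parseval's theorem.

Σ|x[n]|² = (1/N)Σ|X[k]|² = 27.0000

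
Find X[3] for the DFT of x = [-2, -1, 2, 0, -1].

X[3] = Σ(n=0 to 4) x[n] · ω_5^(3n) where ω_5 = e^(-2πi/5)
= (-2)·ω_5^0 + (-1)·ω_5^3 + (2)·ω_5^6 + (0)·ω_5^9 + (-1)·ω_5^12

X[3] = 0.2361-1.9021i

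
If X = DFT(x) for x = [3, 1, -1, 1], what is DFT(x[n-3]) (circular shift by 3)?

Time shift by 3: X_shifted[k] = ω_4^(3k) · X[k]
Shifted x = [1, -1, 1, 3]

DFT(x[n-3]) = [4, 4i, 0, -4i]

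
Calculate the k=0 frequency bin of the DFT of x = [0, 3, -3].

X[0] = Σ(n=0 to 2) x[n] · ω_3^0 = Σ x[n]
= (0) + (3) + (-3)

X[0] = 0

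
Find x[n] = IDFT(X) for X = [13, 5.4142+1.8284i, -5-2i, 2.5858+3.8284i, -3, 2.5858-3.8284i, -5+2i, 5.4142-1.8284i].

x[n] = (1/8) Σ(k=0 to 7) X[k] · e^(2πikn/8)

Computing each x[n]:
x[0] = 2
x[1] = 2
x[2] = 3
x[3] = 0
x[4] = -2
x[5] = 3
x[6] = 2
x[7] = 3

x = [2, 2, 3, 0, -2, 3, 2, 3]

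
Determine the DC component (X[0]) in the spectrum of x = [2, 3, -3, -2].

X[0] = Σ(n=0 to 3) x[n] · ω_4^0 = Σ x[n]
= (2) + (3) + (-3) + (-2)

X[0] = 0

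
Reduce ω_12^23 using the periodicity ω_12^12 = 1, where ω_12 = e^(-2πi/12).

Since ω_12^12 = 1, powers reduce modulo 12.
23 mod 12 = 11
So ω_12^23 = ω_12^11 = e^(-2πi·11/12)

ω_12^23 = ω_12^11 = 0.8660+0.5000i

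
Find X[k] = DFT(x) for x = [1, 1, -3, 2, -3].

X[k] = Σ(n=0 to 4) x[n] · ω_5^(nk)
where ω_5 = e^(-2πi/5)

Computing each X[k]:
X[0] = -2
X[1] = 1.1910-0.8653i
X[2] = 2.3090-7.1064i
X[3] = 2.3090+7.1064i
X[4] = 1.1910+0.8653i

X = [-2, 1.1910-0.8653i, 2.3090-7.1064i, 2.3090+7.1064i, 1.1910+0.8653i]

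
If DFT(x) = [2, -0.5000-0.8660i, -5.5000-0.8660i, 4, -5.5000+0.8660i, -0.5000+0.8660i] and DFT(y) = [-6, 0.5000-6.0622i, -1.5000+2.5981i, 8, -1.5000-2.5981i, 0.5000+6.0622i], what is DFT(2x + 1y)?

By linearity: DFT(2x + 1y) = 2·DFT(x) + 1·DFT(y)
= 2·[2, -0.5000-0.8660i, -5.5000-0.8660i, 4, -5.5000+0.8660i, -0.5000+0.8660i] + 1·[-6, 0.5000-6.0622i, -1.5000+2.5981i, 8, -1.5000-2.5981i, 0.5000+6.0622i]

Computing element-wise:
Z[0] = 2·(2) + 1·(-6) = -2
Z[1] = 2·(-0.5000-0.8660i) + 1·(0.5000-6.0622i) = -0.5000-7.7942i
Z[2] = 2·(-5.5000-0.8660i) + 1·(-1.5000+2.5981i) = -12.5000+0.8661i
Z[3] = 2·(4) + 1·(8) = 16
Z[4] = 2·(-5.5000+0.8660i) + 1·(-1.5000-2.5981i) = -12.5000-0.8661i
Z[5] = 2·(-0.5000+0.8660i) + 1·(0.5000+6.0622i) = -0.5000+7.7942i

DFT(2x + 1y) = 2·X + 1·Y = [-2, -0.5000-7.7942i, -12.5000+0.8661i, 16, -12.5000-0.8661i, -0.5000+7.7942i]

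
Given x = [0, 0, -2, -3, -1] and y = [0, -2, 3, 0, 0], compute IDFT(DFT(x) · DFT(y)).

(x ⊛ y)[n] = Σ(m=0 to 4) x[m] · y[(n-m) mod 5]

Computing each output sample:
(x ⊛ y)[0] = -7
(x ⊛ y)[1] = -3
(x ⊛ y)[2] = 0
(x ⊛ y)[3] = 4
(x ⊛ y)[4] = 0

x ⊛ y = [-7, -3, 0, 4, 0]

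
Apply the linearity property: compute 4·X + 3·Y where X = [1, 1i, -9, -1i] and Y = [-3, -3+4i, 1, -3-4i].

By linearity: DFT(4x + 3y) = 4·DFT(x) + 3·DFT(y)
= 4·[1, 1i, -9, -1i] + 3·[-3, -3+4i, 1, -3-4i]

Computing element-wise:
Z[0] = 4·(1) + 3·(-3) = -5
Z[1] = 4·(1i) + 3·(-3+4i) = -9+16i
Z[2] = 4·(-9) + 3·(1) = -33
Z[3] = 4·(-1i) + 3·(-3-4i) = -9-16i

DFT(4x + 3y) = 4·X + 3·Y = [-5, -9+16i, -33, -9-16i]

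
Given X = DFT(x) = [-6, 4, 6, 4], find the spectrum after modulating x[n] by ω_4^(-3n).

Modulation property: DFT(ω_4^(-3n)·x[n]) = X[(k-3) mod 4], so circularly shift X by 3 positions.

X[k-3] = [4, 6, 4, -6]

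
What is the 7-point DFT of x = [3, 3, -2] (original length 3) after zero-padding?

Original 3-point DFT: [4, 2.5000-4.3301i, 2.5000+4.3301i]
Zero-padded 7-point DFT provides frequency interpolation.

DFT_7([x, 0, ...]) = [4, 5.3155-0.3956i, 4.1344-3.7926i, -0.9499-2.8653i, -0.9499+2.8653i, 4.1344+3.7926i, 5.3155+0.3956i]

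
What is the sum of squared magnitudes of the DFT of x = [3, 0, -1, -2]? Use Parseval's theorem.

Parseval: Σ|x[n]|² = (1/N)Σ|X[k]|², so Σ|X[k]|² = N·Σ|x[n]|² = 4·14.0000

Σ|X[k]|² = N·Σ|x[n]|² = 4·14.0000 = 56.0000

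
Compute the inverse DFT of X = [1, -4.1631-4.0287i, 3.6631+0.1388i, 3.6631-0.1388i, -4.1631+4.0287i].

x[n] = (1/5) Σ(k=0 to 4) X[k] · e^(2πikn/5)

Computing each x[n]:
x[0] = 0
x[1] = 0
x[2] = 3
x[3] = 1
x[4] = -3

x = [0, 0, 3, 1, -3]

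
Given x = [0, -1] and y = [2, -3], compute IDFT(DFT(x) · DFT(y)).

(x ⊛ y)[n] = Σ(m=0 to 1) x[m] · y[(n-m) mod 2]

Computing each output sample:
(x ⊛ y)[0] = 3
(x ⊛ y)[1] = -2

x ⊛ y = [3, -2]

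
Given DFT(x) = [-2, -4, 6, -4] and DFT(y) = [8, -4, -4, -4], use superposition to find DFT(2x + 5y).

By linearity: DFT(2x + 5y) = 2·DFT(x) + 5·DFT(y)
= 2·[-2, -4, 6, -4] + 5·[8, -4, -4, -4]

Computing element-wise:
Z[0] = 2·(-2) + 5·(8) = 36
Z[1] = 2·(-4) + 5·(-4) = -28
Z[2] = 2·(6) + 5·(-4) = -8
Z[3] = 2·(-4) + 5·(-4) = -28

DFT(2x + 5y) = 2·X + 5·Y = [36, -28, -8, -28]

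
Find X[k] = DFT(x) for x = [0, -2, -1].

X[k] = Σ(n=0 to 2) x[n] · ω_3^(nk)
where ω_3 = e^(-2πi/3)

Computing each X[k]:
X[0] = -3
X[1] = 1.5000+0.8660i
X[2] = 1.5000-0.8660i

X = [-3, 1.5000+0.8660i, 1.5000-0.8660i]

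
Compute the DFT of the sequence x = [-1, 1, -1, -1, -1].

X[k] = Σ(n=0 to 4) x[n] · ω_5^(nk)
where ω_5 = e^(-2πi/5)

Computing each X[k]:
X[0] = -3
X[1] = 0.6180-1.9021i
X[2] = -1.6180-1.1756i
X[3] = -1.6180+1.1756i
X[4] = 0.6180+1.9021i

X = [-3, 0.6180-1.9021i, -1.6180-1.1756i, -1.6180+1.1756i, 0.6180+1.9021i]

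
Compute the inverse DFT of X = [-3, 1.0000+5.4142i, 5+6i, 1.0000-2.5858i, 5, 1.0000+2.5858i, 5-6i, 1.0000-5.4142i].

x[n] = (1/8) Σ(k=0 to 7) X[k] · e^(2πikn/8)

Computing each x[n]:
x[0] = 2
x[1] = -3
x[2] = -3
x[3] = 0
x[4] = 1
x[5] = -2
x[6] = 1
x[7] = 1

x = [2, -3, -3, 0, 1, -2, 1, 1]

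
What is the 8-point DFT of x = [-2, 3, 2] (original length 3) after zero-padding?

Original 3-point DFT: [3, -4.5000-0.8660i, -4.5000+0.8660i]
Zero-padded 8-point DFT provides frequency interpolation.

DFT_8([x, 0, ...]) = [3, 0.1213-4.1213i, -4-3i, -4.1213-0.1213i, -3, -4.1213+0.1213i, -4+3i, 0.1213+4.1213i]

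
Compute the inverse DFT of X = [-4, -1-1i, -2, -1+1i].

x[n] = (1/4) Σ(k=0 to 3) X[k] · e^(2πikn/4)

Computing each x[n]:
x[0] = -2
x[1] = 0
x[2] = -1
x[3] = -1

x = [-2, 0, -1, -1]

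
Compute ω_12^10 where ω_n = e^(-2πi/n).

ω_12^10 = e^(-2πi·10/12)
= cos(-2π·10/12) + i·sin(-2π·10/12)
= cos(-20π/12) + i·sin(-20π/12)

ω_12^10 = cos(-20π/12) + i·sin(-20π/12) = 0.5000+0.8660i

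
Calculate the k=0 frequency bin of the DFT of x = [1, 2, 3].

X[0] = Σ(n=0 to 2) x[n] · ω_3^0 = Σ x[n]
= (1) + (2) + (3)

X[0] = 6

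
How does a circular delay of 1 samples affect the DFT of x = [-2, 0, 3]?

Time shift by 1: X_shifted[k] = ω_3^(1k) · X[k]
Shifted x = [3, -2, 0]

DFT(x[n-1]) = [1, 4.0000+1.7321i, 4.0000-1.7321i]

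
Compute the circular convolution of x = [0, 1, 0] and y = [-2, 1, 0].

(x ⊛ y)[n] = Σ(m=0 to 2) x[m] · y[(n-m) mod 3]

Computing each output sample:
(x ⊛ y)[0] = 0
(x ⊛ y)[1] = -2
(x ⊛ y)[2] = 1

x ⊛ y = [0, -2, 1]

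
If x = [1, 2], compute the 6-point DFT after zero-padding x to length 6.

Original 2-point DFT: [3, -1]
Zero-padded 6-point DFT provides frequency interpolation.

DFT_6([x, 0, ...]) = [3, 2.0000-1.7321i, -1.7321i, -1, 1.7321i, 2.0000+1.7321i]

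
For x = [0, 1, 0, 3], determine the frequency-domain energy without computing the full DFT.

Parseval: Σ|x[n]|² = (1/N)Σ|X[k]|², so Σ|X[k]|² = N·Σ|x[n]|² = 4·10.0000

Σ|X[k]|² = N·Σ|x[n]|² = 4·10.0000 = 40.0000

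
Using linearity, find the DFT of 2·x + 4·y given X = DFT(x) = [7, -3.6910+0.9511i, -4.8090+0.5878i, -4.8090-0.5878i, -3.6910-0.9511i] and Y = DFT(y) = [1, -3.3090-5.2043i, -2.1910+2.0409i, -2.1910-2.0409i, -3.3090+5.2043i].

By linearity: DFT(2x + 4y) = 2·DFT(x) + 4·DFT(y)
= 2·[7, -3.6910+0.9511i, -4.8090+0.5878i, -4.8090-0.5878i, -3.6910-0.9511i] + 4·[1, -3.3090-5.2043i, -2.1910+2.0409i, -2.1910-2.0409i, -3.3090+5.2043i]

Computing element-wise:
Z[0] = 2·(7) + 4·(1) = 18
Z[1] = 2·(-3.6910+0.9511i) + 4·(-3.3090-5.2043i) = -20.6180-18.9150i
Z[2] = 2·(-4.8090+0.5878i) + 4·(-2.1910+2.0409i) = -18.3820+9.3392i
Z[3] = 2·(-4.8090-0.5878i) + 4·(-2.1910-2.0409i) = -18.3820-9.3392i
Z[4] = 2·(-3.6910-0.9511i) + 4·(-3.3090+5.2043i) = -20.6180+18.9150i

DFT(2x + 4y) = 2·X + 4·Y = [18, -20.6180-18.9150i, -18.3820+9.3392i, -18.3820-9.3392i, -20.6180+18.9150i]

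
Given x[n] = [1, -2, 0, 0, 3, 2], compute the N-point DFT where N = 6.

X[k] = Σ(n=0 to 5) x[n] · ω_6^(nk)
where ω_6 = e^(-2πi/6)

Computing each X[k]:
X[0] = 4
X[1] = -0.5000+6.0622i
X[2] = -0.5000+0.8660i
X[3] = 4
X[4] = -0.5000-0.8660i
X[5] = -0.5000-6.0622i

X = [4, -0.5000+6.0622i, -0.5000+0.8660i, 4, -0.5000-0.8660i, -0.5000-6.0622i]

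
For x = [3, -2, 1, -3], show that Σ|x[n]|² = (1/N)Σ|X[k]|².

Time domain:
Σ|x[n]|² = |3|² + |-2|² + |1|² + |-3|² = 23.0000

Frequency domain:
(1/4)Σ|X[k]|² = (1/4)(|-1|² + |2-1i|² + |9|² + |2+1i|²) = (1/4)·92.0000 = 23.0000

Both sides agree, confirming Parseval's theorem.

Σ|x[n]|² = (1/N)Σ|X[k]|² = 23.0000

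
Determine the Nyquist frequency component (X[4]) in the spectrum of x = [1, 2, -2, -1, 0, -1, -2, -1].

X[4] = Σ(n=0 to 7) x[n] · ω_8^(4n) where ω_8 = e^(-2πi/8)
= (1)·ω_8^0 + (2)·ω_8^4 + (-2)·ω_8^8 + (-1)·ω_8^12 + (0)·ω_8^16 + (-1)·ω_8^20 + (-2)·ω_8^24 + (-1)·ω_8^28

X[4] = -2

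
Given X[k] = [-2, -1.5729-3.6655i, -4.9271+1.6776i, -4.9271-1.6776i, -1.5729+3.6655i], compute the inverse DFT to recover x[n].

x[n] = (1/5) Σ(k=0 to 4) X[k] · e^(2πikn/5)

Computing each x[n]:
x[0] = -3
x[1] = 2
x[2] = 1
x[3] = -2
x[4] = 0

x = [-3, 2, 1, -2, 0]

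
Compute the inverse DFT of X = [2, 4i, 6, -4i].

x[n] = (1/4) Σ(k=0 to 3) X[k] · e^(2πikn/4)

Computing each x[n]:
x[0] = 2
x[1] = -3
x[2] = 2
x[3] = 1

x = [2, -3, 2, 1]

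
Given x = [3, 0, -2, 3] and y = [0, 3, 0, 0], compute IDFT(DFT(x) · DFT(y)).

(x ⊛ y)[n] = Σ(m=0 to 3) x[m] · y[(n-m) mod 4]

Computing each output sample:
(x ⊛ y)[0] = 9
(x ⊛ y)[1] = 9
(x ⊛ y)[2] = 0
(x ⊛ y)[3] = -6

x ⊛ y = [9, 9, 0, -6]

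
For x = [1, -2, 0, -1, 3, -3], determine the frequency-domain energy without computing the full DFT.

Parseval: Σ|x[n]|² = (1/N)Σ|X[k]|², so Σ|X[k]|² = N·Σ|x[n]|² = 6·24.0000

Σ|X[k]|² = N·Σ|x[n]|² = 6·24.0000 = 144.0000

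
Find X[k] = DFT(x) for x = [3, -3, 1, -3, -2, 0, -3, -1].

X[k] = Σ(n=0 to 7) x[n] · ω_8^(nk)
where ω_8 = e^(-2πi/8)

Computing each X[k]:
X[0] = -8
X[1] = 4.2929-0.4645i
X[2] = 3-1i
X[3] = 5.7071+7.5355i
X[4] = 6
X[5] = 5.7071-7.5355i
X[6] = 3+1i
X[7] = 4.2929+0.4645i

X = [-8, 4.2929-0.4645i, 3-1i, 5.7071+7.5355i, 6, 5.7071-7.5355i, 3+1i, 4.2929+0.4645i]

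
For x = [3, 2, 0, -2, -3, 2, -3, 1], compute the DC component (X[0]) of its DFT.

X[0] = Σ(n=0 to 7) x[n] · ω_8^0 = Σ x[n]
= (3) + (2) + (0) + (-2) + (-3) + (2) + (-3) + (1)

X[0] = 0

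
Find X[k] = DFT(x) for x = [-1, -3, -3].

X[k] = Σ(n=0 to 2) x[n] · ω_3^(nk)
where ω_3 = e^(-2πi/3)

Computing each X[k]:
X[0] = -7
X[1] = 2
X[2] = 2

X = [-7, 2, 2]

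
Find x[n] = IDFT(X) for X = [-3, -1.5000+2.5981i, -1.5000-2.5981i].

x[n] = (1/3) Σ(k=0 to 2) X[k] · e^(2πikn/3)

Computing each x[n]:
x[0] = -2
x[1] = -2
x[2] = 1

x = [-2, -2, 1]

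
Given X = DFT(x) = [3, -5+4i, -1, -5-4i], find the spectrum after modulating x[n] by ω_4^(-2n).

Modulation property: DFT(ω_4^(-2n)·x[n]) = X[(k-2) mod 4], so circularly shift X by 2 positions.

X[k-2] = [-1, -5-4i, 3, -5+4i]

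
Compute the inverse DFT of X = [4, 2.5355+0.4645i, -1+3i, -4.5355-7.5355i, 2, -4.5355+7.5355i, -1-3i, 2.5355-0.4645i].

x[n] = (1/8) Σ(k=0 to 7) X[k] · e^(2πikn/8)

Computing each x[n]:
x[0] = 0
x[1] = 2
x[2] = -1
x[3] = 1
x[4] = 1
x[5] = -3
x[6] = 3
x[7] = 1

x = [0, 2, -1, 1, 1, -3, 3, 1]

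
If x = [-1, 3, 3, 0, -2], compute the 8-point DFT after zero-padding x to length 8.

Original 5-point DFT: [3, -3.1180-6.5186i, -0.8820-0.0858i, -0.8820+0.0858i, -3.1180+6.5186i]
Zero-padded 8-point DFT provides frequency interpolation.

DFT_8([x, 0, ...]) = [3, 3.1213-5.1213i, -6-3i, -1.1213+0.8787i, -3, -1.1213-0.8787i, -6+3i, 3.1213+5.1213i]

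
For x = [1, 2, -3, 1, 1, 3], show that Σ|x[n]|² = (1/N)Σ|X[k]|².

Time domain:
Σ|x[n]|² = |1|² + |2|² + |-3|² + |1|² + |1|² + |3|² = 25.0000

Frequency domain:
(1/6)Σ|X[k]|² = (1/6)(|5|² + |3.5000+4.3301i|² + |0.5000-2.5981i|² + |-7|² + |0.5000+2.5981i|² + |3.5000-4.3301i|²) = (1/6)·150.0000 = 25.0000

Both sides agree, confirming Parseval's theorem.

Σ|x[n]|² = (1/N)Σ|X[k]|² = 25.0000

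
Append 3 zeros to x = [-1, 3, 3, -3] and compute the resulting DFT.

Original 4-point DFT: [2, -4-6i, 2, -4+6i]
Zero-padded 7-point DFT provides frequency interpolation.

DFT_7([x, 0, ...]) = [2, 2.9058-3.9686i, -6.2409-3.9686i, -1.1649+3.9686i, -1.1649-3.9686i, -6.2409+3.9686i, 2.9058+3.9686i]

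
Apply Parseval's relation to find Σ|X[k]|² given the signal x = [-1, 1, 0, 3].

Parseval: Σ|x[n]|² = (1/N)Σ|X[k]|², so Σ|X[k]|² = N·Σ|x[n]|² = 4·11.0000

Σ|X[k]|² = N·Σ|x[n]|² = 4·11.0000 = 44.0000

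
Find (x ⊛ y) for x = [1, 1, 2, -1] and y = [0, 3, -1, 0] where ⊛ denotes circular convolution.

(x ⊛ y)[n] = Σ(m=0 to 3) x[m] · y[(n-m) mod 4]

Computing each output sample:
(x ⊛ y)[0] = -5
(x ⊛ y)[1] = 4
(x ⊛ y)[2] = 2
(x ⊛ y)[3] = 5

x ⊛ y = [-5, 4, 2, 5]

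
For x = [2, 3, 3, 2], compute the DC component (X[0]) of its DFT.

X[0] = Σ(n=0 to 3) x[n] · ω_4^0 = Σ x[n]
= (2) + (3) + (3) + (2)

X[0] = 10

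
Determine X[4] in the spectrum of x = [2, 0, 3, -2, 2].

X[4] = Σ(n=0 to 4) x[n] · ω_5^(4n) where ω_5 = e^(-2πi/5)
= (2)·ω_5^0 + (0)·ω_5^4 + (3)·ω_5^8 + (-2)·ω_5^12 + (2)·ω_5^16

X[4] = 1.8090+1.0368i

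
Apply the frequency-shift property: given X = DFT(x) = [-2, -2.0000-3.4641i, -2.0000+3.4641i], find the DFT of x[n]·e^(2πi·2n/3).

Modulation property: DFT(ω_3^(-2n)·x[n]) = X[(k-2) mod 3], so circularly shift X by 2 positions.

X[k-2] = [-2.0000-3.4641i, -2.0000+3.4641i, -2]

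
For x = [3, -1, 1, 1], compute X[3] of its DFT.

X[3] = Σ(n=0 to 3) x[n] · ω_4^(3n) where ω_4 = e^(-2πi/4)
= (3)·ω_4^0 + (-1)·ω_4^3 + (1)·ω_4^6 + (1)·ω_4^9

X[3] = 2-2i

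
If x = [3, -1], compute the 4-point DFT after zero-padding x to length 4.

Original 2-point DFT: [2, 4]
Zero-padded 4-point DFT provides frequency interpolation.

DFT_4([x, 0, ...]) = [2, 3+1i, 4, 3-1i]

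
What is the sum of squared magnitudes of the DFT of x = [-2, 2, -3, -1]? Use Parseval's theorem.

Parseval: Σ|x[n]|² = (1/N)Σ|X[k]|², so Σ|X[k]|² = N·Σ|x[n]|² = 4·18.0000

Σ|X[k]|² = N·Σ|x[n]|² = 4·18.0000 = 72.0000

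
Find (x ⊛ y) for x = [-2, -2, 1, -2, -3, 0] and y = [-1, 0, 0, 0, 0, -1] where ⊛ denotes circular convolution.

(x ⊛ y)[n] = Σ(m=0 to 5) x[m] · y[(n-m) mod 6]

Computing each output sample:
(x ⊛ y)[0] = 4
(x ⊛ y)[1] = 1
(x ⊛ y)[2] = 1
(x ⊛ y)[3] = 5
(x ⊛ y)[4] = 3
(x ⊛ y)[5] = 2

x ⊛ y = [4, 1, 1, 5, 3, 2]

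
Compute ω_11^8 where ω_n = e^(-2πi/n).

ω_11^8 = e^(-2πi·8/11)
= cos(-2π·8/11) + i·sin(-2π·8/11)
= cos(-16π/11) + i·sin(-16π/11)

ω_11^8 = cos(-16π/11) + i·sin(-16π/11) = -0.1423+0.9898i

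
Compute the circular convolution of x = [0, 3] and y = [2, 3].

(x ⊛ y)[n] = Σ(m=0 to 1) x[m] · y[(n-m) mod 2]

Computing each output sample:
(x ⊛ y)[0] = 9
(x ⊛ y)[1] = 6

x ⊛ y = [9, 6]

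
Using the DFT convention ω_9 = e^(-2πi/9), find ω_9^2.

ω_9^2 = e^(-2πi·2/9)
= cos(-2π·2/9) + i·sin(-2π·2/9)
= cos(-4π/9) + i·sin(-4π/9)

ω_9^2 = cos(-4π/9) + i·sin(-4π/9) = 0.1736-0.9848i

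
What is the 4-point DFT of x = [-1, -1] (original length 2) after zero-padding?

Original 2-point DFT: [-2, 0]
Zero-padded 4-point DFT provides frequency interpolation.

DFT_4([x, 0, ...]) = [-2, -1+1i, 0, -1-1i]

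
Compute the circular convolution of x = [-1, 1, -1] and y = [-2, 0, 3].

(x ⊛ y)[n] = Σ(m=0 to 2) x[m] · y[(n-m) mod 3]

Computing each output sample:
(x ⊛ y)[0] = 5
(x ⊛ y)[1] = -5
(x ⊛ y)[2] = -1

x ⊛ y = [5, -5, -1]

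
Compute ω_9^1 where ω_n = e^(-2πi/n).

ω_9^1 = e^(-2πi·1/9)
= cos(-2π·1/9) + i·sin(-2π·1/9)
= cos(-2π/9) + i·sin(-2π/9)

ω_9^1 = cos(-2π/9) + i·sin(-2π/9) = 0.7660-0.6428i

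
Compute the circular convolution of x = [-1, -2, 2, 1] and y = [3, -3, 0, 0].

(x ⊛ y)[n] = Σ(m=0 to 3) x[m] · y[(n-m) mod 4]

Computing each output sample:
(x ⊛ y)[0] = -6
(x ⊛ y)[1] = -3
(x ⊛ y)[2] = 12
(x ⊛ y)[3] = -3

x ⊛ y = [-6, -3, 12, -3]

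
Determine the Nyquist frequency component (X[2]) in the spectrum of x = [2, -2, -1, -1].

X[2] = Σ(n=0 to 3) x[n] · ω_4^(2n) where ω_4 = e^(-2πi/4)
= (2)·ω_4^0 + (-2)·ω_4^2 + (-1)·ω_4^4 + (-1)·ω_4^6

X[2] = 4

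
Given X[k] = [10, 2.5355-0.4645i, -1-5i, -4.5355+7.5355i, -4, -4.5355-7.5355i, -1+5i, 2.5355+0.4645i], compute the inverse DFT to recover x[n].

x[n] = (1/8) Σ(k=0 to 7) X[k] · e^(2πikn/8)

Computing each x[n]:
x[0] = 0
x[1] = 3
x[2] = 3
x[3] = -2
x[4] = 1
x[5] = 3
x[6] = -1
x[7] = 3

x = [0, 3, 3, -2, 1, 3, -1, 3]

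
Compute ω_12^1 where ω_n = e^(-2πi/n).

ω_12^1 = e^(-2πi·1/12)
= cos(-2π·1/12) + i·sin(-2π·1/12)
= cos(-2π/12) + i·sin(-2π/12)

ω_12^1 = cos(-2π/12) + i·sin(-2π/12) = 0.8660-0.5000i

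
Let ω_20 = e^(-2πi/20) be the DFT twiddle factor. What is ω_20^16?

ω_20^16 = e^(-2πi·16/20)
= cos(-2π·16/20) + i·sin(-2π·16/20)
= cos(-32π/20) + i·sin(-32π/20)

ω_20^16 = cos(-32π/20) + i·sin(-32π/20) = 0.3090+0.9511i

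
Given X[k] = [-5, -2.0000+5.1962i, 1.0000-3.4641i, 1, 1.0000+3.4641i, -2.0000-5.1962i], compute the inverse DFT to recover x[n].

x[n] = (1/6) Σ(k=0 to 5) X[k] · e^(2πikn/6)

Computing each x[n]:
x[0] = -1
x[1] = -2
x[2] = -3
x[3] = 0
x[4] = 2
x[5] = -1

x = [-1, -2, -3, 0, 2, -1]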